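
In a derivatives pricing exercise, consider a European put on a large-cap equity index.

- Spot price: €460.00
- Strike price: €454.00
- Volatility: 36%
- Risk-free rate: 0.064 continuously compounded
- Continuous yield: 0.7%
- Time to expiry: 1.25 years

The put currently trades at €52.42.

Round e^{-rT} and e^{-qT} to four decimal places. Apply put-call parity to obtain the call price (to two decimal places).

€89.33

exp(−qT) = exp(−0.007·1.25) = 0.9913;  exp(−rT) = exp(−0.064·1.25) = 0.9231
Put-call parity: C − P = S·e^(−qT) − K·e^(−rT) = 460·0.9913 − 454·0.9231 = 455.9980 − 419.0874 = 36.9106
C = P + (C − P) = 52.42 + (36.9106) = 89.3306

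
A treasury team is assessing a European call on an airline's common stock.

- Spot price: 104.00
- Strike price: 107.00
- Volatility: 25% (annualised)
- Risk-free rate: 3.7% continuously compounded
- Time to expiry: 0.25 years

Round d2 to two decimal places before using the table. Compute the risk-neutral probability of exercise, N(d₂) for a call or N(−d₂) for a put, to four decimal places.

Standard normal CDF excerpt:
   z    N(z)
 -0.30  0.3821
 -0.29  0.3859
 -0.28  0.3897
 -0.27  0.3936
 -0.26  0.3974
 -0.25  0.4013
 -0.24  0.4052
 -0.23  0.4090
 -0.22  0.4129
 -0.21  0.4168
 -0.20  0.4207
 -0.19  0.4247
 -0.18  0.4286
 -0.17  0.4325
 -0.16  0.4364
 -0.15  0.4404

0.4129

T = 0.25;  σ√T = 0.1250
d₁ = [ln(104/107) + (0.037 + 0.25²/2)·0.25] / 0.1250 = [-0.0284 + 0.0171] / 0.1250 = -0.0910 ≈ -0.09
d₂ = d₁ − σ√T = -0.0910 − 0.1250 = -0.2160 ≈ -0.22
Risk-neutral Pr[S_T > K] = N(d₂) = N(-0.22) = 0.4129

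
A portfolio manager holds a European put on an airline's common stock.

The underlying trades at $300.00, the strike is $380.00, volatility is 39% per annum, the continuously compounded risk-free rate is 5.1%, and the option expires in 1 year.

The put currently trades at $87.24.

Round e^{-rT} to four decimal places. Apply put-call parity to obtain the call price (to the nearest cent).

exp(−rT) = exp(−0.051·1) = 0.9503
Put-call parity: C − P = S − K·e^(−rT) = 300 − 380·0.9503 = 300 − 361.1140 = -61.1140
C = P + (C − P) = 87.24 + (-61.1140) = 26.1260

$26.13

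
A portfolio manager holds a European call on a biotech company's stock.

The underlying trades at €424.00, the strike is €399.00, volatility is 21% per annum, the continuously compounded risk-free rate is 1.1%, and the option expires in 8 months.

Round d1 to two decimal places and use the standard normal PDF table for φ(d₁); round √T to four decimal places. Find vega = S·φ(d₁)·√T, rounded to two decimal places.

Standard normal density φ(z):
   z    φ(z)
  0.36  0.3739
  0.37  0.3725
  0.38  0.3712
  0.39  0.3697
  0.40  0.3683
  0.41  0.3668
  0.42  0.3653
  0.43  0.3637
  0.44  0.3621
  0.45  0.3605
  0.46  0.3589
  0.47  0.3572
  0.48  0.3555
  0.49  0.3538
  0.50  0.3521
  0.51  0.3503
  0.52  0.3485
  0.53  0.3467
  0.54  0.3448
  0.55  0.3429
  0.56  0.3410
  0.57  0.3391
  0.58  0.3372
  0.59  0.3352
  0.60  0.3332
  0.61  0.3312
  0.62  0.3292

T = 0.6667;  σ√T = 0.1715
d₁ = [ln(424/399) + (0.011 + 0.21²/2)·0.6667] / 0.1715 = [0.0608 + 0.0220] / 0.1715 = 0.4829 ≈ 0.48
√T = √0.6667 = 0.8165
φ(d₁) = φ(0.48) = 0.3555
vega = S·φ(d₁)·√T = 424·0.3555·0.8165 = 123.0727
(The put has the same vega.)

123.07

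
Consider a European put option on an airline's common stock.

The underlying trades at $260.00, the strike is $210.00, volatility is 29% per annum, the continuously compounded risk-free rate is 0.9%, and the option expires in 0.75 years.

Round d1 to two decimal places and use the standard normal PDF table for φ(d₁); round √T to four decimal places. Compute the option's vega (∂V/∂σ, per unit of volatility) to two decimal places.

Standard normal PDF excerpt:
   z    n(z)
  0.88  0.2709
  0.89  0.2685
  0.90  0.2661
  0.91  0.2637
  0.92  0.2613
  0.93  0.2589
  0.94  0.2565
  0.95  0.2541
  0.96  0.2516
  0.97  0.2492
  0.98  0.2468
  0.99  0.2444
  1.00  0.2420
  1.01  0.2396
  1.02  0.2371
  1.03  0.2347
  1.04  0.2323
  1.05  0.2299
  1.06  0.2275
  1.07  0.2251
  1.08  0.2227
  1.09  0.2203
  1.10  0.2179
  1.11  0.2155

σ√T = 0.29 × 0.8660 = 0.2511
d₁ = [ln(260/210) + (0.009 + 0.29²/2)·0.75] / 0.2511 = [0.2136 + 0.0383] / 0.2511 = 1.0028 → 1.00
√T = √0.75 = 0.8660
φ(d₁) = φ(1.00) = 0.2420
vega = S·φ(d₁)·√T = 260·0.2420·0.8660 = 54.4887
(Vega is the same for a European call and put with the same parameters.)

54.49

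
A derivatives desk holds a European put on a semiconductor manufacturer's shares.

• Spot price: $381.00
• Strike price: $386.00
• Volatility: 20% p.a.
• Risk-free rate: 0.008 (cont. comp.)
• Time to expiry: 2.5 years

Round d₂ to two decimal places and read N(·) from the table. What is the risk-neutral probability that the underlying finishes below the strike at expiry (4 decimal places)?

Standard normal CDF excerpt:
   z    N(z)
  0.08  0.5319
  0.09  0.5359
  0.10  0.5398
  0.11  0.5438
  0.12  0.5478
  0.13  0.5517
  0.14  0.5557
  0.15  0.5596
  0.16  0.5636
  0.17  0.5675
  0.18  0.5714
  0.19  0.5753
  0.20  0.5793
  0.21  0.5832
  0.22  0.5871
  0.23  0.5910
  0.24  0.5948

0.5557

σ√T = 0.2·√2.5 = 0.3162
d₁ = [ln(381/386) + (0.008 + ½·0.2²)·2.5] / (σ√T) = (-0.0130 + 0.0700) / 0.3162 = 0.1801 → 0.18
d₂ = 0.1801 − 0.3162 = -0.1361 → -0.14
Risk-neutral Pr[S_T < K] = N(−d₂) = N(0.14) = 0.5557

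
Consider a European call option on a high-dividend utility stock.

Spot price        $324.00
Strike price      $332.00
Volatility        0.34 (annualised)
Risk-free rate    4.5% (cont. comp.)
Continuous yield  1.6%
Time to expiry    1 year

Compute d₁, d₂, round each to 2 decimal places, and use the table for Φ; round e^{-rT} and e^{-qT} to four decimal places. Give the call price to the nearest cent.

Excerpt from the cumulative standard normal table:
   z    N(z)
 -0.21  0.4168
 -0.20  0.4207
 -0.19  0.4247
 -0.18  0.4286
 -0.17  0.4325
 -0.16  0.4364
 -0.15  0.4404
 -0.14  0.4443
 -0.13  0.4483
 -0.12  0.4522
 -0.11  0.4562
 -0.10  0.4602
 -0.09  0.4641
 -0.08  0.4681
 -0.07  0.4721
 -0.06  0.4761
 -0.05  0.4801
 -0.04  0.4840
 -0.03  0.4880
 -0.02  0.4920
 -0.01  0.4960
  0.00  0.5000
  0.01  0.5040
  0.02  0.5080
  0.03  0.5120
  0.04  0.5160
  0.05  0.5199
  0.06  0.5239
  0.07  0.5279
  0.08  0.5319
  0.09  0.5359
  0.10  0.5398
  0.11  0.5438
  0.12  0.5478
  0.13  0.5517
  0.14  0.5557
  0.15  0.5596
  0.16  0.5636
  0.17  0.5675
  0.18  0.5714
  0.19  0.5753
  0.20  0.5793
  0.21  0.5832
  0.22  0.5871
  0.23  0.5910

$43.68

σ√T = 0.34 × 1.0000 = 0.3400
ln(S/K) + (r − q + σ²/2)T = ln(324/332) + (0.045 − 0.016 + 0.34²/2)·1 = -0.0244 + 0.0868 = 0.0624
d₁ = 0.0624 / 0.3400 = 0.1836 which rounds to 0.18
d₂ = d₁ − σ√T = 0.1836 − 0.3400 = -0.1564 which rounds to -0.16
e^(−qT) = e^(−0.016·1) = 0.9841;  e^(−rT) = e^(−0.045·1) = 0.9560
N(d₁) = N(0.18) = 0.5714;  N(d₂) = N(-0.16) = 0.4364
C = 324·0.9841·0.5714 − 332·0.9560·0.4364 = 182.1900 − 138.5099 = 43.6801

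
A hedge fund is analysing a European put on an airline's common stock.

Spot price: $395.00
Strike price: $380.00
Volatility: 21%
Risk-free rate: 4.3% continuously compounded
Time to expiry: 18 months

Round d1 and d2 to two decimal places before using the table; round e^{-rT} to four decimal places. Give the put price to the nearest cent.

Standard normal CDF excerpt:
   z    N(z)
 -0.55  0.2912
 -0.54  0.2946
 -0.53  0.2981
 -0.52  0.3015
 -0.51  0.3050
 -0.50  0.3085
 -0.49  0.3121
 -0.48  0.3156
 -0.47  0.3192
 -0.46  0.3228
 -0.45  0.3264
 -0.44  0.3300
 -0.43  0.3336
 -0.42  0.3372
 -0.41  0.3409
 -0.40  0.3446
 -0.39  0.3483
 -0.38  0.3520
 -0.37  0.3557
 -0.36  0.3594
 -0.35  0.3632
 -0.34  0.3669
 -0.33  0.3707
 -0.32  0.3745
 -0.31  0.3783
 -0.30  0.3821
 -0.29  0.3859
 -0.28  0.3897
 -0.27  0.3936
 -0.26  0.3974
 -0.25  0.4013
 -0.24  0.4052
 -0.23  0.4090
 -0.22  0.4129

$22.47

T = 1.5;  σ√T = 0.2572
d₁ = [ln(395/380) + (0.043 + 0.21²/2)·1.5] / 0.2572 = [0.0387 + 0.0976] / 0.2572 = 0.5299 → 0.53
d₂ = d₁ − σ√T = 0.5299 − 0.2572 = 0.2727 → 0.27
exp(−rT) = exp(−0.043·1.5) = 0.9375
P = 380·0.9375·N(-0.27) − 395·N(-0.53) = 380·0.9375·0.3936 − 395·0.2981 = 140.2200 − 117.7495 = 22.4705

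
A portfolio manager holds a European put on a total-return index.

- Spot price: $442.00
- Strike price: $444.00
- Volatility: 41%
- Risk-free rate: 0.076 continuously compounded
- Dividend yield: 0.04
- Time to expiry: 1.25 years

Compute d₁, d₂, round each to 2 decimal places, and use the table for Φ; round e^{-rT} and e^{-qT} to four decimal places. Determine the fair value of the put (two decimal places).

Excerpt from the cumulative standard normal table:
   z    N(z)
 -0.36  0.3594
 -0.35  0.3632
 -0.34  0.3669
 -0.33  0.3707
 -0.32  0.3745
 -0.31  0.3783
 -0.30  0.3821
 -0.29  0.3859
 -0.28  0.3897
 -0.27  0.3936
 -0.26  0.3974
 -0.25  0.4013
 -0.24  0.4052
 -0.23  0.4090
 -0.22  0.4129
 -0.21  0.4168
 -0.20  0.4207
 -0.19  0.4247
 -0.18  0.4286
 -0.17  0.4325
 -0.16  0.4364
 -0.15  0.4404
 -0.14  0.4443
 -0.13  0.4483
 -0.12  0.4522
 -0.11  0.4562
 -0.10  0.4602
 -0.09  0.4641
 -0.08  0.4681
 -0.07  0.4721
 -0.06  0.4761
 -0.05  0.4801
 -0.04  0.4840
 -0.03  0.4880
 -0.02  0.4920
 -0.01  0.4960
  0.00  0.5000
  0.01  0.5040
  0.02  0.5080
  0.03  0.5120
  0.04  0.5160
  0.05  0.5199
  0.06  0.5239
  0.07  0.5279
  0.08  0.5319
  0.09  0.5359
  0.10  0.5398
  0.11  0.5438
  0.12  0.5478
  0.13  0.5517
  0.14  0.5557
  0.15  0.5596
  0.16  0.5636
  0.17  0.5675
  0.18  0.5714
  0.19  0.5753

σ√T = 0.41·√1.25 = 0.4584
d₁ = [ln(442/444) + (0.076 − 0.04 + ½·0.41²)·1.25] / (σ√T) = (-0.0045 + 0.1501) / 0.4584 = 0.3175 ⇒ 0.32
d₂ = 0.3175 − 0.4584 = -0.1409 ⇒ -0.14
exp(−qT) = exp(−0.04·1.25) = 0.9512;  exp(−rT) = exp(−0.076·1.25) = 0.9094
P = 444·0.9094·N(0.14) − 442·0.9512·N(-0.32) = 444·0.9094·0.5557 − 442·0.9512·0.3745 = 224.3770 − 157.4512 = 66.9258

$66.93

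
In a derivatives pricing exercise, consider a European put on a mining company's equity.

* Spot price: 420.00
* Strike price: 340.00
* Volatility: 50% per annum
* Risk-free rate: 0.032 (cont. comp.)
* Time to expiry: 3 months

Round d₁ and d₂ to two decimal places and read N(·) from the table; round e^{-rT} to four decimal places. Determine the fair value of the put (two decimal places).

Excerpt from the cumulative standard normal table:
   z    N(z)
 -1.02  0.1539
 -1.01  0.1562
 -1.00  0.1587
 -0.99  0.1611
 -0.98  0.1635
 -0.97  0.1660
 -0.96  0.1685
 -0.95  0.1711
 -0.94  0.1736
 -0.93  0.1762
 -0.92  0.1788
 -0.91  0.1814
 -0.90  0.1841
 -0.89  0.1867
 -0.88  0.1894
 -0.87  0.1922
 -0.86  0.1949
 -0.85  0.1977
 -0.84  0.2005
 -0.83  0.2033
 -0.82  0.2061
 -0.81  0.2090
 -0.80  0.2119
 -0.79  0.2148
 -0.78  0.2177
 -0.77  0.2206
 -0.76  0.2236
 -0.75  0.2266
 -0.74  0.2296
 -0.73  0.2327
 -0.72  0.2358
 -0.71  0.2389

σ√T = 0.5·√0.25 = 0.2500
ln(S/K) + (r + σ²/2)T = ln(420/340) + (0.032 + 0.5²/2)·0.25 = 0.2113 + 0.0393 = 0.2506
d₁ = 0.2506 / 0.2500 = 1.0022 ≈ 1.00
d₂ = d₁ − σ√T = 1.0022 − 0.2500 = 0.7522 ≈ 0.75
exp(−rT) = exp(−0.032·0.25) = 0.9920
N(−d₂) = N(-0.75) = 0.2266;  N(−d₁) = N(-1.00) = 0.1587
P = 340·0.9920·0.2266 − 420·0.1587 = 76.4276 − 66.6540 = 9.7736

9.77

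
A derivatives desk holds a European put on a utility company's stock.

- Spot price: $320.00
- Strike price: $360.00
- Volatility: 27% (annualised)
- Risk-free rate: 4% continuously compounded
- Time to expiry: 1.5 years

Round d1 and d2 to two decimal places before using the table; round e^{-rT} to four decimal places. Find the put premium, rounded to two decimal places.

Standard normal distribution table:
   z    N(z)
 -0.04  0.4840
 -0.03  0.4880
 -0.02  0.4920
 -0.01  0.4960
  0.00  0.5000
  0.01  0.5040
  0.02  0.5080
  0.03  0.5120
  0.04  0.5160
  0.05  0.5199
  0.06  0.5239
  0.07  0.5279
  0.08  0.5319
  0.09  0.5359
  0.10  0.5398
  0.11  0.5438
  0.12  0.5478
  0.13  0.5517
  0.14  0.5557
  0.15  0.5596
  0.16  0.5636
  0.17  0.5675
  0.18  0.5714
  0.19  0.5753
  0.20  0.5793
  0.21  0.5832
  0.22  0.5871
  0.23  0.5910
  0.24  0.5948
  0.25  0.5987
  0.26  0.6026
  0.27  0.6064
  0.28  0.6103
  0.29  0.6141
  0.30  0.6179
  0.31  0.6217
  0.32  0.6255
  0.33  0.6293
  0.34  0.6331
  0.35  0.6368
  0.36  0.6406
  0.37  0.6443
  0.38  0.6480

$53.37

σ√T = 0.27 × 1.2247 = 0.3307
ln(S/K) + (r + σ²/2)T = ln(320/360) + (0.04 + 0.27²/2)·1.5 = -0.1178 + 0.1147 = -0.0031
d₁ = -0.0031 / 0.3307 = -0.0094 ≈ -0.01
d₂ = d₁ − σ√T = -0.0094 − 0.3307 = -0.3401 ≈ -0.34
e^(−rT) = e^(−0.04·1.5) = 0.9418
N(−d₂) = N(0.34) = 0.6331;  N(−d₁) = N(0.01) = 0.5040
P = 360·0.9418·0.6331 − 320·0.5040 = 214.6513 − 161.2800 = 53.3713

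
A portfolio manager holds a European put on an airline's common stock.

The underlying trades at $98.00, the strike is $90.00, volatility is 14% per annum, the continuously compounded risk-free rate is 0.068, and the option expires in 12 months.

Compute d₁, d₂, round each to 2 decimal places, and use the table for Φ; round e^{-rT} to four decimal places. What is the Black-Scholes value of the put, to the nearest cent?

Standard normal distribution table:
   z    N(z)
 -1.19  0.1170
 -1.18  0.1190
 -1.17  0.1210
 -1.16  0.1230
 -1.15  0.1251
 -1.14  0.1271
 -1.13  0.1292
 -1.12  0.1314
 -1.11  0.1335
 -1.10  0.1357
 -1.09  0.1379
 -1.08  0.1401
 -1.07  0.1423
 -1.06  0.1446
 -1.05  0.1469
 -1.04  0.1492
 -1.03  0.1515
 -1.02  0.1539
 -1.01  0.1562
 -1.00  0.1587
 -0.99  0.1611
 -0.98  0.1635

T = 1;  σ√T = 0.1400
ln(S/K) + (r + σ²/2)T = ln(98/90) + (0.068 + 0.14²/2)·1 = 0.0852 + 0.0778 = 0.1630
d₁ = 0.1630 / 0.1400 = 1.1640 ≈ 1.16
d₂ = d₁ − σ√T = 1.1640 − 0.1400 = 1.0240 ≈ 1.02
exp(−rT) = exp(−0.068·1) = 0.9343
N(−d₂) = N(-1.02) = 0.1539;  N(−d₁) = N(-1.16) = 0.1230
P = 90·0.9343·0.1539 − 98·0.1230 = 12.9410 − 12.0540 = 0.8870

$0.89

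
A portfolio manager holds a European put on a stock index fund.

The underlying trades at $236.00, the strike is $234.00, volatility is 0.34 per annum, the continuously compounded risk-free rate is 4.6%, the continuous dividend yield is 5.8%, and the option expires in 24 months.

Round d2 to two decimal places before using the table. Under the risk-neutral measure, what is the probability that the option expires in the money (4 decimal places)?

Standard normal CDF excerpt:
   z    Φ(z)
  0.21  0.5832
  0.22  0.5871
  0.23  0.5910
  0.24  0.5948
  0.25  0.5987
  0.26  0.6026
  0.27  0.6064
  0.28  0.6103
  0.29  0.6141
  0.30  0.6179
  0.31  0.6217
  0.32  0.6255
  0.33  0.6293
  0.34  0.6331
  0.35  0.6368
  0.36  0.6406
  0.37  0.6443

σ√T = 0.34·√2 = 0.4808
d₁ = [ln(236/234) + (0.046 − 0.058 + 0.34²/2)·2] / 0.4808 = [0.0085 + 0.0916] / 0.4808 = 0.2082 ≈ 0.21
d₂ = d₁ − σ√T = 0.2082 − 0.4808 = -0.2726 ≈ -0.27
Pr(exercise) under Q = N(−d₂) = N(0.27) = 0.6064

0.6064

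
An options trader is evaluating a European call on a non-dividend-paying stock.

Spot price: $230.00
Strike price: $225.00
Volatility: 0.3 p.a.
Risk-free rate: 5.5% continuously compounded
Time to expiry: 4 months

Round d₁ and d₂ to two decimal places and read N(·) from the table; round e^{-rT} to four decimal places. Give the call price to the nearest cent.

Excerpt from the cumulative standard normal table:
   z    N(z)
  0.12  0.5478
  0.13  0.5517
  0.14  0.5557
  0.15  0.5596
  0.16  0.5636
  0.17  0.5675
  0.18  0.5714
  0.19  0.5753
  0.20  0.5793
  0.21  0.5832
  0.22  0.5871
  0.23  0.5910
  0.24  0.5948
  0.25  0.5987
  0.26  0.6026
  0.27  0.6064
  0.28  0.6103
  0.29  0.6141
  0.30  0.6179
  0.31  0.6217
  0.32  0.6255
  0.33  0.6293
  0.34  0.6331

σ√T = 0.3·√0.3333 = 0.1732
d₁ = [ln(230/225) + (0.055 + 0.3²/2)·0.3333] / 0.1732 = [0.0220 + 0.0333] / 0.1732 = 0.3193 → 0.32
d₂ = d₁ − σ√T = 0.3193 − 0.1732 = 0.1461 → 0.15
exp(−rT) = exp(−0.055·0.3333) = 0.9818
C = 230·N(0.32) − 225·0.9818·N(0.15) = 230·0.6255 − 225·0.9818·0.5596 = 143.8650 − 123.6184 = 20.2466

$20.25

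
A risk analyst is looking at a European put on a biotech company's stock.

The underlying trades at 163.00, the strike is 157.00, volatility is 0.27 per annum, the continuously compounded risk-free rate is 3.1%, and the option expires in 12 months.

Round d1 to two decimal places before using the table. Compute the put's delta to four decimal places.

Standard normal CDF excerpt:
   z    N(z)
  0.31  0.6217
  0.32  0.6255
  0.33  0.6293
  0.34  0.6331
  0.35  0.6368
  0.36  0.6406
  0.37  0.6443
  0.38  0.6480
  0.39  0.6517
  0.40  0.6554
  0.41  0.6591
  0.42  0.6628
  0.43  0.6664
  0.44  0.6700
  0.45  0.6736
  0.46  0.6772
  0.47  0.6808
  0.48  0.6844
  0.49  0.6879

σ√T = 0.27 × 1.0000 = 0.2700
d₁ = [ln(163/157) + (0.031 + ½·0.27²)·1] / (σ√T) = (0.0375 + 0.0675) / 0.2700 = 0.3887 which rounds to 0.39
N(d₁) = N(0.39) = 0.6517
Δ_put = N(d₁) − 1 = 0.6517 − 1 = -0.3483

-0.3483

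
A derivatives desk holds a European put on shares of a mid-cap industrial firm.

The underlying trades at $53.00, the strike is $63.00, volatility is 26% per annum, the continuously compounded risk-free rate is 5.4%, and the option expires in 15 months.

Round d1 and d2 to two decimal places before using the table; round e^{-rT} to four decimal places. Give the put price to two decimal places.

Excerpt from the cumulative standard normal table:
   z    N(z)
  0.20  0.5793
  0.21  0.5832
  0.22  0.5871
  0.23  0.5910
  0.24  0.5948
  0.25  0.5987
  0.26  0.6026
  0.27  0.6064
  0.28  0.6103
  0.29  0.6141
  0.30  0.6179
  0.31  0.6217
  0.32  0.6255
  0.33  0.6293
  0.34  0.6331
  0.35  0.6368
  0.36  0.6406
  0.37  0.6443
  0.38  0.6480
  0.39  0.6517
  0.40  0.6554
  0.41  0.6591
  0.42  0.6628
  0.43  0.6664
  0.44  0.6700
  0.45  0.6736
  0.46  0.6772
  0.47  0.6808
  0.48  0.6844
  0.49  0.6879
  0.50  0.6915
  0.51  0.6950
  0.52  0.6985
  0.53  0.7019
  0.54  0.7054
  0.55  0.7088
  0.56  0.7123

σ√T = 0.26 × 1.1180 = 0.2907
d₁ = [ln(53/63) + (0.054 + 0.26²/2)·1.25] / 0.2907 = [-0.1728 + 0.1098] / 0.2907 = -0.2170 ⇒ -0.22
d₂ = d₁ − σ√T = -0.2170 − 0.2907 = -0.5077 ⇒ -0.51
e^(−rT) = e^(−0.054·1.25) = 0.9347
N(−d₂) = N(0.51) = 0.6950;  N(−d₁) = N(0.22) = 0.5871
P = 63·0.9347·0.6950 − 53·0.5871 = 40.9258 − 31.1163 = 9.8095

$9.81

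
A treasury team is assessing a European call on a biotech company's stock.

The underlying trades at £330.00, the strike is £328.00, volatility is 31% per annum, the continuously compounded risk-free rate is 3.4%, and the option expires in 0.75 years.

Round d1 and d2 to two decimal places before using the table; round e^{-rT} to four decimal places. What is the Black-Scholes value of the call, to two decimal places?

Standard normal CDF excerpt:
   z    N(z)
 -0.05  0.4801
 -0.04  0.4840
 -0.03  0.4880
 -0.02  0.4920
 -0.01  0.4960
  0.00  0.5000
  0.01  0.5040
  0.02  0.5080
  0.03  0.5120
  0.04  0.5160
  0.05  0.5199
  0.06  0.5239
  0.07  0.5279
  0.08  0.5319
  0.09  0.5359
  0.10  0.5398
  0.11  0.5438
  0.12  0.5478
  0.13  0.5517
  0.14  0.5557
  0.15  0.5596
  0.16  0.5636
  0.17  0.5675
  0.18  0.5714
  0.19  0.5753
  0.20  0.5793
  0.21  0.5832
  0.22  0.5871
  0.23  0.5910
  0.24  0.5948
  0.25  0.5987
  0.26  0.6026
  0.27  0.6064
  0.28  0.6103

£40.26

T = 0.75;  σ√T = 0.2685
d₁ = [ln(330/328) + (0.034 + ½·0.31²)·0.75] / (σ√T) = (0.0061 + 0.0615) / 0.2685 = 0.2519 ≈ 0.25
d₂ = 0.2519 − 0.2685 = -0.0166 ≈ -0.02
e^(−rT) = e^(−0.034·0.75) = 0.9748
N(d₁) = N(0.25) = 0.5987;  N(d₂) = N(-0.02) = 0.4920
C = 330·0.5987 − 328·0.9748·0.4920 = 197.5710 − 157.3093 = 40.2617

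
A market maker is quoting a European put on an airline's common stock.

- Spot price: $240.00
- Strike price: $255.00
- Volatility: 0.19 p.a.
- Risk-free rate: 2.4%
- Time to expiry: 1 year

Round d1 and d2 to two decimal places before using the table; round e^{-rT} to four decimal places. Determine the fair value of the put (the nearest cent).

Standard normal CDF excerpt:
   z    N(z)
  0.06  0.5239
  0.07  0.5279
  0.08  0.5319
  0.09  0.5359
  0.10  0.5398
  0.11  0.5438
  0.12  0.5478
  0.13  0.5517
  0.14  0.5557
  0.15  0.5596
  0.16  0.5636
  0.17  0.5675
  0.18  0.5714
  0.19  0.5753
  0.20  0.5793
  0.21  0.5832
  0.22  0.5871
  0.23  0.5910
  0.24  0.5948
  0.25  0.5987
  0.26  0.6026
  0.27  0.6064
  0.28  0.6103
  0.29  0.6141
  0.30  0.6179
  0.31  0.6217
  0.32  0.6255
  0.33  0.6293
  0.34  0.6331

$23.33

T = 1;  σ√T = 0.1900
ln(S/K) + (r + σ²/2)T = ln(240/255) + (0.024 + 0.19²/2)·1 = -0.0606 + 0.0421 = -0.0186
d₁ = -0.0186 / 0.1900 = -0.0978 → -0.10
d₂ = d₁ − σ√T = -0.0978 − 0.1900 = -0.2878 → -0.29
e^(−rT) = e^(−0.024·1) = 0.9763
N(−d₂) = N(0.29) = 0.6141;  N(−d₁) = N(0.10) = 0.5398
P = 255·0.9763·0.6141 − 240·0.5398 = 152.8842 − 129.5520 = 23.3322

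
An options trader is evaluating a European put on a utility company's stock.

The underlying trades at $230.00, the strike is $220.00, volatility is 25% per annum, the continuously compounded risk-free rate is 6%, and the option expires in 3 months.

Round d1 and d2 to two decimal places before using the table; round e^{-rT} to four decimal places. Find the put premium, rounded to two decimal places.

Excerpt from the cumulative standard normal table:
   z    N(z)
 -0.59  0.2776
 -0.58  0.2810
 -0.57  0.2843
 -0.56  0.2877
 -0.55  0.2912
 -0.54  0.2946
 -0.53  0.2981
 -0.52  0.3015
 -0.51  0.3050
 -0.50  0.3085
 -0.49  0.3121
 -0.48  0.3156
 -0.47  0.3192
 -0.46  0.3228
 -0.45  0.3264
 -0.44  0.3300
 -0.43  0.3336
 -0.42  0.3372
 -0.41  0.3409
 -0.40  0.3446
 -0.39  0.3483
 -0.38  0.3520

$6.12

T = 0.25;  σ√T = 0.1250
ln(S/K) + (r + σ²/2)T = ln(230/220) + (0.06 + 0.25²/2)·0.25 = 0.0445 + 0.0228 = 0.0673
d₁ = 0.0673 / 0.1250 = 0.5381 → 0.54
d₂ = d₁ − σ√T = 0.5381 − 0.1250 = 0.4131 → 0.41
e^(−rT) = e^(−0.06·0.25) = 0.9851
N(−d₂) = N(-0.41) = 0.3409;  N(−d₁) = N(-0.54) = 0.2946
P = 220·0.9851·0.3409 − 230·0.2946 = 73.8805 − 67.7580 = 6.1225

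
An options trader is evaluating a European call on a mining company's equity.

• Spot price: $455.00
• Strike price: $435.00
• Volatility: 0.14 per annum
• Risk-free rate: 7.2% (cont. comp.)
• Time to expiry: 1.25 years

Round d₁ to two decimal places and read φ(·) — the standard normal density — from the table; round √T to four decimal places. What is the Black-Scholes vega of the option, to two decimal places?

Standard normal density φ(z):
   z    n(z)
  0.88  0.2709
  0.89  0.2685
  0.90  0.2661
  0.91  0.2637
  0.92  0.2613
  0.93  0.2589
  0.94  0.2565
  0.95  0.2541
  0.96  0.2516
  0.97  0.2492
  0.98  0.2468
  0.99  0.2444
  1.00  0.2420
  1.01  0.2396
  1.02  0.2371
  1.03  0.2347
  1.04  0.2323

130.48

σ√T = 0.14·√1.25 = 0.1565
ln(S/K) + (r + σ²/2)T = ln(455/435) + (0.072 + 0.14²/2)·1.25 = 0.0450 + 0.1022 = 0.1472
d₁ = 0.1472 / 0.1565 = 0.9404 ⇒ 0.94
√T = √1.25 = 1.1180
φ(d₁) = φ(0.94) = 0.2565
vega = S·φ(d₁)·√T = 455·0.2565·1.1180 = 130.4790
(Vega is the same for a European call and put with the same parameters.)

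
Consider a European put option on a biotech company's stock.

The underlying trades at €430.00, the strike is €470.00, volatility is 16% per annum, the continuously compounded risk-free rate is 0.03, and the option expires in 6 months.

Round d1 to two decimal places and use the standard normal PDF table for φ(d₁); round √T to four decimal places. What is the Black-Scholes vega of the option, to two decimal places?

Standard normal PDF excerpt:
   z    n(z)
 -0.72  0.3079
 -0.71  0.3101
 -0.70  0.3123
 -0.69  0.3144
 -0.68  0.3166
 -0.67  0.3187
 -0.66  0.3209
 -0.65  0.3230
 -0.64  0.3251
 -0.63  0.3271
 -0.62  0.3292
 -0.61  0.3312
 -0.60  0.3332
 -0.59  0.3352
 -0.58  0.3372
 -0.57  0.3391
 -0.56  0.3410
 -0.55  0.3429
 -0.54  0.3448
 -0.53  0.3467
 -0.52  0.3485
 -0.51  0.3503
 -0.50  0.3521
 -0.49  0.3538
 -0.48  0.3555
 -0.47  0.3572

101.31

T = 0.5;  σ√T = 0.1131
ln(S/K) + (r + σ²/2)T = ln(430/470) + (0.03 + 0.16²/2)·0.5 = -0.0889 + 0.0214 = -0.0675
d₁ = -0.0675 / 0.1131 = -0.5970 → -0.60
√T = √0.5 = 0.7071
φ(d₁) = φ(-0.60) = 0.3332
vega = S·φ(d₁)·√T = 430·0.3332·0.7071 = 101.3105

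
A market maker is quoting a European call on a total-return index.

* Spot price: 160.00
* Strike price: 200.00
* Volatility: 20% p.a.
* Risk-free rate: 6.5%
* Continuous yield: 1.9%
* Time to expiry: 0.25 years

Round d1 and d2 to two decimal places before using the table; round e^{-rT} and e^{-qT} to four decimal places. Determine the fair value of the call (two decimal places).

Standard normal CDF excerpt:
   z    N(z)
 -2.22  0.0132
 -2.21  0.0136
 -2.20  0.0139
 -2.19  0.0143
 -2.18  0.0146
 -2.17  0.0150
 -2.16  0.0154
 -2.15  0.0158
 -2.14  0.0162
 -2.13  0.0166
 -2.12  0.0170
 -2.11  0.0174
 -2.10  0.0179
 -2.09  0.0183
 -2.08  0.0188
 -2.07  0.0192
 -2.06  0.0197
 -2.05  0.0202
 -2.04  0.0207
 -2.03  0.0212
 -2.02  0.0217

σ√T = 0.2 × 0.5000 = 0.1000
d₁ = [ln(160/200) + (0.065 − 0.019 + 0.2²/2)·0.25] / 0.1000 = [-0.2231 + 0.0165] / 0.1000 = -2.0664 which rounds to -2.07
d₂ = d₁ − σ√T = -2.0664 − 0.1000 = -2.1664 which rounds to -2.17
e^(−qT) = e^(−0.019·0.25) = 0.9953;  e^(−rT) = e^(−0.065·0.25) = 0.9839
C = 160·0.9953·N(-2.07) − 200·0.9839·N(-2.17) = 160·0.9953·0.0192 − 200·0.9839·0.0150 = 3.0576 − 2.9517 = 0.1059

0.11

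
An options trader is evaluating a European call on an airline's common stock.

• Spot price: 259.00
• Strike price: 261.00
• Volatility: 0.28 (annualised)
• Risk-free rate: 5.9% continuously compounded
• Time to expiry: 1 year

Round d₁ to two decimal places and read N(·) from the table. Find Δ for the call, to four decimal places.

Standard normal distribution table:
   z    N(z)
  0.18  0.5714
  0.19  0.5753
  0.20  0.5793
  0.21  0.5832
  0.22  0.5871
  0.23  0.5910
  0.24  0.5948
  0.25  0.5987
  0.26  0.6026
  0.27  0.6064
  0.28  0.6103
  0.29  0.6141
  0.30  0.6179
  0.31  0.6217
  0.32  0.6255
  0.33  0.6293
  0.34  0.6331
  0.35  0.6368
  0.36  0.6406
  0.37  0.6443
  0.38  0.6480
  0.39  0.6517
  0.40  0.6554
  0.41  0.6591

0.6255

σ√T = 0.28 × 1.0000 = 0.2800
d₁ = [ln(259/261) + (0.059 + ½·0.28²)·1] / (σ√T) = (-0.0077 + 0.0982) / 0.2800 = 0.3232 ≈ 0.32
N(d₁) = N(0.32) = 0.6255
Δ_call = N(d₁) = 0.6255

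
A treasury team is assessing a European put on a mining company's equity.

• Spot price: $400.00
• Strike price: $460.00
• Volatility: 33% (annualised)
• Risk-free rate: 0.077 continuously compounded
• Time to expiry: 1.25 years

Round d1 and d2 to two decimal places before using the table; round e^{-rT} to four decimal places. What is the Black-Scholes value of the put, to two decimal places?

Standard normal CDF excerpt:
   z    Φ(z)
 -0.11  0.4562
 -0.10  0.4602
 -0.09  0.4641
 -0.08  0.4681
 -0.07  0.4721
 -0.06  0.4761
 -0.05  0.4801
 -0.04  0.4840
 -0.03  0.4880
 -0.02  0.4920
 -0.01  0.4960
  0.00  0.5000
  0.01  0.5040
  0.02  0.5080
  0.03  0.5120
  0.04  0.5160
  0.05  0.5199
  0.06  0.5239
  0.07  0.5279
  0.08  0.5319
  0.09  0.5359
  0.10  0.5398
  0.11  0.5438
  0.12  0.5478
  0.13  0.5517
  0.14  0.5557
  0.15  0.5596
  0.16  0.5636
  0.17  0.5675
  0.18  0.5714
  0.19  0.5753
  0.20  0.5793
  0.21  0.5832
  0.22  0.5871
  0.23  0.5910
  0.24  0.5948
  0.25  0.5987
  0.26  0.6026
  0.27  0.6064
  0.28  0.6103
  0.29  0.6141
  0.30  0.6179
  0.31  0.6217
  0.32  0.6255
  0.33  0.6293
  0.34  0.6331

σ√T = 0.33·√1.25 = 0.3690
ln(S/K) + (r + σ²/2)T = ln(400/460) + (0.077 + 0.33²/2)·1.25 = -0.1398 + 0.1643 = 0.0246
d₁ = 0.0246 / 0.3690 = 0.0665 ≈ 0.07
d₂ = d₁ − σ√T = 0.0665 − 0.3690 = -0.3024 ≈ -0.30
e^(−rT) = e^(−0.077·1.25) = 0.9082
N(−d₂) = N(0.30) = 0.6179;  N(−d₁) = N(-0.07) = 0.4721
P = 460·0.9082·0.6179 − 400·0.4721 = 258.1413 − 188.8400 = 69.3013

$69.30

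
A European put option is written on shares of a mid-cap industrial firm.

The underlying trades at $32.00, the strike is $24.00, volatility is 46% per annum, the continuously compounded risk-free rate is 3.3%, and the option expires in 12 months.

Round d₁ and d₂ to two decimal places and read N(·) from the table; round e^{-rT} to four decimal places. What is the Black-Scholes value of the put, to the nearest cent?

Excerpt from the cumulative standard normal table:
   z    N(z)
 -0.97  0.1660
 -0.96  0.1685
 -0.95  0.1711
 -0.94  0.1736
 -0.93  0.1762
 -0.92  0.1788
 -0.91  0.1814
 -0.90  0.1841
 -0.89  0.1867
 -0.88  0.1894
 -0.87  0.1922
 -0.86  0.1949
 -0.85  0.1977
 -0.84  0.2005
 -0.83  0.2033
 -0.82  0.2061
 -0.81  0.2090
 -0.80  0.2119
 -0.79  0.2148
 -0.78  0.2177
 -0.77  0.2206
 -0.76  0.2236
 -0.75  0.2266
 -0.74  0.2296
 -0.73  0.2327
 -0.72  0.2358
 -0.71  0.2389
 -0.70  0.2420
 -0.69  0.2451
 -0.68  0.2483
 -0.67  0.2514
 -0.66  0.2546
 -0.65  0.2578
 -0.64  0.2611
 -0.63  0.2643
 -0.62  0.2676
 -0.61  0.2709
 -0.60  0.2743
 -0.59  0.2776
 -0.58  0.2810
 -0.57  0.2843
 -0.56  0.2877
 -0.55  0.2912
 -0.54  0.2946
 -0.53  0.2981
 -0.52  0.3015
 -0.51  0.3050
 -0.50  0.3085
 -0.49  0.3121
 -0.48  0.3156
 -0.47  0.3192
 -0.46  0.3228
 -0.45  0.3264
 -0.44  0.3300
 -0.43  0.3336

σ√T = 0.46 × 1.0000 = 0.4600
d₁ = [ln(32/24) + (0.033 + 0.46²/2)·1] / 0.4600 = [0.2877 + 0.1388] / 0.4600 = 0.9271 ⇒ 0.93
d₂ = d₁ − σ√T = 0.9271 − 0.4600 = 0.4671 ⇒ 0.47
exp(−rT) = exp(−0.033·1) = 0.9675
P = 24·0.9675·N(-0.47) − 32·N(-0.93) = 24·0.9675·0.3192 − 32·0.1762 = 7.4118 − 5.6384 = 1.7734

$1.77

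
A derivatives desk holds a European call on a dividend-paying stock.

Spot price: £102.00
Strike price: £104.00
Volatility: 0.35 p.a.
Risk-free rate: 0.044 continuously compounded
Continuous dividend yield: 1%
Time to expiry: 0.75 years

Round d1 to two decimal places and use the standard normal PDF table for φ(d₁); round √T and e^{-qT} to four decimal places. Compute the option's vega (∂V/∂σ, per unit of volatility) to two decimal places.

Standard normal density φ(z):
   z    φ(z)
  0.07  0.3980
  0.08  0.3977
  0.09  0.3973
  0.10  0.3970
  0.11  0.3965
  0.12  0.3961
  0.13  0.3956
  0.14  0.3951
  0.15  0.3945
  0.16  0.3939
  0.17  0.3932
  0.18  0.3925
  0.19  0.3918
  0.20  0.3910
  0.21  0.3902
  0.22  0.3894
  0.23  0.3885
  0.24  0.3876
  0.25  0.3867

σ√T = 0.35·√0.75 = 0.3031
d₁ = [ln(102/104) + (0.044 − 0.01 + ½·0.35²)·0.75] / (σ√T) = (-0.0194 + 0.0714) / 0.3031 = 0.1716 → 0.17
√T = √0.75 = 0.8660
φ(d₁) = φ(0.17) = 0.3932
exp(−qT) = exp(−0.01·0.75) = 0.9925
vega = S·exp(−qT)·φ(d₁)·√T = 102·0.9925·0.3932·0.8660 = 34.4717
(Call and put vega coincide under Black-Scholes.)

34.47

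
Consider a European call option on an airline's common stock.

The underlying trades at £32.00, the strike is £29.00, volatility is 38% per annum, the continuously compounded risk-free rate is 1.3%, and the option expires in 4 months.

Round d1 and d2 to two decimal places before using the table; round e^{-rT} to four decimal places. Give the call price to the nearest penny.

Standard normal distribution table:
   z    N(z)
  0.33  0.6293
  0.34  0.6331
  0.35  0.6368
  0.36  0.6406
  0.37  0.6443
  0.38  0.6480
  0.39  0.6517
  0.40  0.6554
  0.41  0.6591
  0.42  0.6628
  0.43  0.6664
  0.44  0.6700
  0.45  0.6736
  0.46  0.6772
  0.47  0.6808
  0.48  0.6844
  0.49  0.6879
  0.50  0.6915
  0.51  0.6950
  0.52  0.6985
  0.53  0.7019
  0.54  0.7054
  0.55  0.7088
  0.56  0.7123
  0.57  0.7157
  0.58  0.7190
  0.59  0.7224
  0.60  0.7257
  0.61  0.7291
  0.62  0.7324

£4.51

σ√T = 0.38·√0.3333 = 0.2194
d₁ = [ln(32/29) + (0.013 + ½·0.38²)·0.3333] / (σ√T) = (0.0984 + 0.0284) / 0.2194 = 0.5781 ≈ 0.58
d₂ = 0.5781 − 0.2194 = 0.3587 ≈ 0.36
e^(−rT) = e^(−0.013·0.3333) = 0.9957
C = 32·N(0.58) − 29·0.9957·N(0.36) = 32·0.7190 − 29·0.9957·0.6406 = 23.0080 − 18.4975 = 4.5105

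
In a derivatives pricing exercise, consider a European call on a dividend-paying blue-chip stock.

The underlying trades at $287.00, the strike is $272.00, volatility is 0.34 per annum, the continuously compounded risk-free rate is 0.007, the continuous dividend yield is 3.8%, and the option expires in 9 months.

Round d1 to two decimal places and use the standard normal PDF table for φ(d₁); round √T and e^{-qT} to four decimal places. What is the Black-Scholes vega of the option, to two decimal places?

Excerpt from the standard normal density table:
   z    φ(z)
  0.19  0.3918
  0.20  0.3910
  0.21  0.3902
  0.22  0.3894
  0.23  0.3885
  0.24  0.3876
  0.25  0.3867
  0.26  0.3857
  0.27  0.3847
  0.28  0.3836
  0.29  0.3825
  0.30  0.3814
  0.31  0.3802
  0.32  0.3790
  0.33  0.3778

σ√T = 0.34·√0.75 = 0.2944
ln(S/K) + (r − q + σ²/2)T = ln(287/272) + (0.007 − 0.038 + 0.34²/2)·0.75 = 0.0537 + 0.0201 = 0.0738
d₁ = 0.0738 / 0.2944 = 0.2506 ⇒ 0.25
√T = √0.75 = 0.8660
φ(d₁) = φ(0.25) = 0.3867
e^(−qT) = e^(−0.038·0.75) = 0.9719
vega = S·e^(−qT)·φ(d₁)·√T = 287·0.9719·0.3867·0.8660 = 93.4105
(The put has the same vega.)

93.41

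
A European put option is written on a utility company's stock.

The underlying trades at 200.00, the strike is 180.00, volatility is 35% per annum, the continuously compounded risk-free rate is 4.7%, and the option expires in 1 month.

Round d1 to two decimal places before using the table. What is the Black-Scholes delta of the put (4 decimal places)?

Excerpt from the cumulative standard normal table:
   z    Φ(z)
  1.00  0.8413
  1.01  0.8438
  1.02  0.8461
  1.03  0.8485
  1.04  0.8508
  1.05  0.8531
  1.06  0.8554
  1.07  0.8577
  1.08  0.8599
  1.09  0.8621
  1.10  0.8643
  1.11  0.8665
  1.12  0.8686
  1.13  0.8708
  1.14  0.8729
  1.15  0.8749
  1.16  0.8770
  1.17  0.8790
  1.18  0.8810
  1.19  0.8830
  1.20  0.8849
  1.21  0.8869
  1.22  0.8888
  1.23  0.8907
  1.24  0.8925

σ√T = 0.35 × 0.2887 = 0.1010
d₁ = [ln(200/180) + (0.047 + 0.35²/2)·0.08333] / 0.1010 = [0.1054 + 0.0090] / 0.1010 = 1.1321 → 1.13
N(d₁) = N(1.13) = 0.8708
Δ_put = N(d₁) − 1 = 0.8708 − 1 = -0.1292

-0.1292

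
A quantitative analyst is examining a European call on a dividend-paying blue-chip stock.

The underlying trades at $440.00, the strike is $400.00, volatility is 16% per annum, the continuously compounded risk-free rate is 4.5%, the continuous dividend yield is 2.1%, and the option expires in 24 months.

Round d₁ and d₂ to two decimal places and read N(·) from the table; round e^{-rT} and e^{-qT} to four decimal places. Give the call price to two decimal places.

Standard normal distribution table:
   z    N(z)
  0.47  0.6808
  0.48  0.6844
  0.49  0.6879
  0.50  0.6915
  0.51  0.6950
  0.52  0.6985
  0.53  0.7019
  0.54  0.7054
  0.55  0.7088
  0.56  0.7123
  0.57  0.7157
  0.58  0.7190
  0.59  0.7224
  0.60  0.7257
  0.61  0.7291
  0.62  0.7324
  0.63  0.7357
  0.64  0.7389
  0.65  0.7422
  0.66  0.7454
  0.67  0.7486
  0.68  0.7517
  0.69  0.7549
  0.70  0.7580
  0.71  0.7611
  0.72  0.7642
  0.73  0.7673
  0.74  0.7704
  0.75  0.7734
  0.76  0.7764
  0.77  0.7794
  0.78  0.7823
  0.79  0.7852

$70.97

T = 2;  σ√T = 0.2263
d₁ = [ln(440/400) + (0.045 − 0.021 + 0.16²/2)·2] / 0.2263 = [0.0953 + 0.0736] / 0.2263 = 0.7465 ⇒ 0.75
d₂ = d₁ − σ√T = 0.7465 − 0.2263 = 0.5202 ⇒ 0.52
e^(−qT) = e^(−0.021·2) = 0.9589;  e^(−rT) = e^(−0.045·2) = 0.9139
N(d₁) = N(0.75) = 0.7734;  N(d₂) = N(0.52) = 0.6985
C = 440·0.9589·0.7734 − 400·0.9139·0.6985 = 326.3098 − 255.3437 = 70.9662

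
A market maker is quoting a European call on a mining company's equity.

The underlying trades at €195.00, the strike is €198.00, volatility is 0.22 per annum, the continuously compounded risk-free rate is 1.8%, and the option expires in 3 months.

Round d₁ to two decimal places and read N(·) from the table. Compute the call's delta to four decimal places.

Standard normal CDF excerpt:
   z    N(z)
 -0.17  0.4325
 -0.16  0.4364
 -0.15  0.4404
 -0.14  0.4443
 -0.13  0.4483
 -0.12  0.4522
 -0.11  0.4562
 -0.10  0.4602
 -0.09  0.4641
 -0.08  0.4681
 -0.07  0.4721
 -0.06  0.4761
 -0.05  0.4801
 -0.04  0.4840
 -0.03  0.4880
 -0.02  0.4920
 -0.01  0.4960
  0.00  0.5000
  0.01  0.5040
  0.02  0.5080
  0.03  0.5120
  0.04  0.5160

0.4840

σ√T = 0.22·√0.25 = 0.1100
d₁ = [ln(195/198) + (0.018 + 0.22²/2)·0.25] / 0.1100 = [-0.0153 + 0.0106] / 0.1100 = -0.0429 → -0.04
N(d₁) = N(-0.04) = 0.4840
Δ_call = N(d₁) = 0.4840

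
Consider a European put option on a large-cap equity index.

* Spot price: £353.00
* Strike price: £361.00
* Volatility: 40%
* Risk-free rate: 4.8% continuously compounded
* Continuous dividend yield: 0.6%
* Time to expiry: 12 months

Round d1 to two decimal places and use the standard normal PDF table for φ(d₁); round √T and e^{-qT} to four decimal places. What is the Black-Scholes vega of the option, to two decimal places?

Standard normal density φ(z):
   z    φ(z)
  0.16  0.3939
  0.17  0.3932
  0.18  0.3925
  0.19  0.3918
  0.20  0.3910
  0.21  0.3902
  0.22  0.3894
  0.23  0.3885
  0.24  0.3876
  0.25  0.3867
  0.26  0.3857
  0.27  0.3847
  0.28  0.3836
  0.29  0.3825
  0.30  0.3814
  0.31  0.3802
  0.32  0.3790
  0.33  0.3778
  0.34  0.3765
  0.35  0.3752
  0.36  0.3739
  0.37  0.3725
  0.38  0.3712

T = 1;  σ√T = 0.4000
d₁ = [ln(353/361) + (0.048 − 0.006 + 0.4²/2)·1] / 0.4000 = [-0.0224 + 0.1220] / 0.4000 = 0.2490 which rounds to 0.25
√T = √1 = 1.0000
φ(d₁) = φ(0.25) = 0.3867
exp(−qT) = exp(−0.006·1) = 0.9940
vega = S·exp(−qT)·φ(d₁)·√T = 353·0.9940·0.3867·1.0000 = 135.6861

135.69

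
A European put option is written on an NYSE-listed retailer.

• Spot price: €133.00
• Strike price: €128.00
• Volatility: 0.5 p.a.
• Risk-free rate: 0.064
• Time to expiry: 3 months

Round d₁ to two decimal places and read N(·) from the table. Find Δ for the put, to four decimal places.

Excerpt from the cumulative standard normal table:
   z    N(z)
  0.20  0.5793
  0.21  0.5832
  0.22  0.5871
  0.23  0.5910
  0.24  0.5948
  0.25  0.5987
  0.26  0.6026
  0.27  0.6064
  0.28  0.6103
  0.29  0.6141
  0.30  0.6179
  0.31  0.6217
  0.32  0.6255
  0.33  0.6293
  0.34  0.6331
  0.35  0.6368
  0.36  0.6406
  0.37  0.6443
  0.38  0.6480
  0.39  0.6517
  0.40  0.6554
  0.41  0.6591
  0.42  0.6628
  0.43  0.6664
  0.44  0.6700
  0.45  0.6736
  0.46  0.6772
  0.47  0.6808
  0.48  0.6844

-0.3669

σ√T = 0.5 × 0.5000 = 0.2500
d₁ = [ln(133/128) + (0.064 + 0.5²/2)·0.25] / 0.2500 = [0.0383 + 0.0473] / 0.2500 = 0.3423 ≈ 0.34
N(d₁) = N(0.34) = 0.6331
Δ_put = N(d₁) − 1 = 0.6331 − 1 = -0.3669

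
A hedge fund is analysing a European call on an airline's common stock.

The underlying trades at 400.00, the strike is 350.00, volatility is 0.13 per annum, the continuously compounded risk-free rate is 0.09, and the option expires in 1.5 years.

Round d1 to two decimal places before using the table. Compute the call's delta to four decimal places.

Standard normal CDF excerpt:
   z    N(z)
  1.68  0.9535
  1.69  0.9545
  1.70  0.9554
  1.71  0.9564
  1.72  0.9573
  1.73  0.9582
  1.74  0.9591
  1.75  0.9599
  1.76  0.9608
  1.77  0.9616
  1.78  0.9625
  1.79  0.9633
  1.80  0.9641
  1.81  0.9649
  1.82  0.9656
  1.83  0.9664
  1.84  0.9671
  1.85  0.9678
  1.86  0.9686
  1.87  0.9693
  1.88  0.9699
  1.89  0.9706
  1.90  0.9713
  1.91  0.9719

0.9616

σ√T = 0.13·√1.5 = 0.1592
ln(S/K) + (r + σ²/2)T = ln(400/350) + (0.09 + 0.13²/2)·1.5 = 0.1335 + 0.1477 = 0.2812
d₁ = 0.2812 / 0.1592 = 1.7662 ≈ 1.77
N(d₁) = N(1.77) = 0.9616
Δ_call = N(d₁) = 0.9616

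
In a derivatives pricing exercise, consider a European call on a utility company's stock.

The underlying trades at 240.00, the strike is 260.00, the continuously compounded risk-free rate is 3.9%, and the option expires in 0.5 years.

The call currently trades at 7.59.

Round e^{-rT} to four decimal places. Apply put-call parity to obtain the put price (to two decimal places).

e^(−rT) = e^(−0.039·0.5) = 0.9807
Put-call parity: C − P = S − K·e^(−rT) = 240 − 260·0.9807 = 240 − 254.9820 = -14.9820
P = C − (C − P) = 7.59 − (-14.9820) = 22.5720

22.57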